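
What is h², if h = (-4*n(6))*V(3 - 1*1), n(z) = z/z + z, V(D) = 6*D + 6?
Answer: 254016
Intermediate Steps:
V(D) = 6 + 6*D
n(z) = 1 + z
h = -504 (h = (-4*(1 + 6))*(6 + 6*(3 - 1*1)) = (-4*7)*(6 + 6*(3 - 1)) = -28*(6 + 6*2) = -28*(6 + 12) = -28*18 = -504)
h² = (-504)² = 254016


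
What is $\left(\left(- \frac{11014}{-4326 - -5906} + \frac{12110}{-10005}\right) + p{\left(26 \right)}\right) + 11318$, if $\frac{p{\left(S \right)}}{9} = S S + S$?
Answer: $\frac{27865879553}{1580790} \approx 17628.0$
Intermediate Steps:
$p{\left(S \right)} = 9 S + 9 S^{2}$ ($p{\left(S \right)} = 9 \left(S S + S\right) = 9 \left(S^{2} + S\right) = 9 \left(S + S^{2}\right) = 9 S + 9 S^{2}$)
$\left(\left(- \frac{11014}{-4326 - -5906} + \frac{12110}{-10005}\right) + p{\left(26 \right)}\right) + 11318 = \left(\left(- \frac{11014}{-4326 - -5906} + \frac{12110}{-10005}\right) + 9 \cdot 26 \left(1 + 26\right)\right) + 11318 = \left(\left(- \frac{11014}{-4326 + 5906} + 12110 \left(- \frac{1}{10005}\right)\right) + 9 \cdot 26 \cdot 27\right) + 11318 = \left(\left(- \frac{11014}{1580} - \frac{2422}{2001}\right) + 6318\right) + 11318 = \left(\left(\left(-11014\right) \frac{1}{1580} - \frac{2422}{2001}\right) + 6318\right) + 11318 = \left(\left(- \frac{5507}{790} - \frac{2422}{2001}\right) + 6318\right) + 11318 = \left(- \frac{12932887}{1580790} + 6318\right) + 11318 = \frac{9974498333}{1580790} + 11318 = \frac{27865879553}{1580790}$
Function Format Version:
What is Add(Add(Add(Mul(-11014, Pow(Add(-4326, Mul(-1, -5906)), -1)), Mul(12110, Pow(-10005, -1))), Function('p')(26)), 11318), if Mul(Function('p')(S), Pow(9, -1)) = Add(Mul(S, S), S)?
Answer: Rational(27865879553, 1580790) ≈ 17628.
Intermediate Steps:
Function('p')(S) = Add(Mul(9, S), Mul(9, Pow(S, 2))) (Function('p')(S) = Mul(9, Add(Mul(S, S), S)) = Mul(9, Add(Pow(S, 2), S)) = Mul(9, Add(S, Pow(S, 2))) = Add(Mul(9, S), Mul(9, Pow(S, 2))))
Add(Add(Add(Mul(-11014, Pow(Add(-4326, Mul(-1, -5906)), -1)), Mul(12110, Pow(-10005, -1))), Function('p')(26)), 11318) = Add(Add(Add(Mul(-11014, Pow(Add(-4326, Mul(-1, -5906)), -1)), Mul(12110, Pow(-10005, -1))), Mul(9, 26, Add(1, 26))), 11318) = Add(Add(Add(Mul(-11014, Pow(Add(-4326, 5906), -1)), Mul(12110, Rational(-1, 10005))), Mul(9, 26, 27)), 11318) = Add(Add(Add(Mul(-11014, Pow(1580, -1)), Rational(-2422, 2001)), 6318), 11318) = Add(Add(Add(Mul(-11014, Rational(1, 1580)), Rational(-2422, 2001)), 6318), 11318) = Add(Add(Add(Rational(-5507, 790), Rational(-2422, 2001)), 6318), 11318) = Add(Add(Rational(-12932887, 1580790), 6318), 11318) = Add(Rational(9974498333, 1580790), 11318) = Rational(27865879553, 1580790)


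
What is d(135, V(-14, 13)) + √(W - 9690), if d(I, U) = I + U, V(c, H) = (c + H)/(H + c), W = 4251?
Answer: 136 + 7*I*√111 ≈ 136.0 + 73.75*I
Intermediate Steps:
V(c, H) = 1 (V(c, H) = (H + c)/(H + c) = 1)
d(135, V(-14, 13)) + √(W - 9690) = (135 + 1) + √(4251 - 9690) = 136 + √(-5439) = 136 + 7*I*√111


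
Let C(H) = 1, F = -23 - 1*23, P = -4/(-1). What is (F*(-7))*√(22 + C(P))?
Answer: 322*√23 ≈ 1544.3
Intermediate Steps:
P = 4 (P = -4*(-1) = 4)
F = -46 (F = -23 - 23 = -46)
(F*(-7))*√(22 + C(P)) = (-46*(-7))*√(22 + 1) = 322*√23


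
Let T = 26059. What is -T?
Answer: -26059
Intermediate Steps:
-T = -1*26059 = -26059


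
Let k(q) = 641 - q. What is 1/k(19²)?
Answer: 1/280 ≈ 0.0035714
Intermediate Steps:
1/k(19²) = 1/(641 - 1*19²) = 1/(641 - 1*361) = 1/(641 - 361) = 1/280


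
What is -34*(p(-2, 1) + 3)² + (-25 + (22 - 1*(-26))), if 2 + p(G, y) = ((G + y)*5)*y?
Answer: -521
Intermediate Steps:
p(G, y) = -2 + y*(5*G + 5*y) (p(G, y) = -2 + ((G + y)*5)*y = -2 + (5*G + 5*y)*y = -2 + y*(5*G + 5*y))
-34*(p(-2, 1) + 3)² + (-25 + (22 - 1*(-26))) = -34*((-2 + 5*1² + 5*(-2)*1) + 3)² + (-25 + (22 - 1*(-26))) = -34*((-2 + 5*1 - 10) + 3)² + (-25 + (22 + 26)) = -34*((-2 + 5 - 10) + 3)² + (-25 + 48) = -34*(-7 + 3)² + 23 = -34*(-4)² + 23 = -34*16 + 23 = -544 + 23 = -521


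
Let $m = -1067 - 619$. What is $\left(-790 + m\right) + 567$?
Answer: $-1909$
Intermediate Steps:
$m = -1686$ ($m = -1067 - 619 = -1686$)
$\left(-790 + m\right) + 567 = \left(-790 - 1686\right) + 567 = -2476 + 567 = -1909$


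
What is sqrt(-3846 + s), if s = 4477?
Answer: sqrt(631) ≈ 25.120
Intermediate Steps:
sqrt(-3846 + s) = sqrt(-3846 + 4477) = sqrt(631)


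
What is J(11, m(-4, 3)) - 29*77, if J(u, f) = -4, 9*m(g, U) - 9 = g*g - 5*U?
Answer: -2237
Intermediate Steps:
m(g, U) = 1 - 5*U/9 + g²/9 (m(g, U) = 1 + (g*g - 5*U)/9 = 1 + (g² - 5*U)/9 = 1 + (-5*U/9 + g²/9) = 1 - 5*U/9 + g²/9)
J(11, m(-4, 3)) - 29*77 = -4 - 29*77 = -4 - 2233 = -2237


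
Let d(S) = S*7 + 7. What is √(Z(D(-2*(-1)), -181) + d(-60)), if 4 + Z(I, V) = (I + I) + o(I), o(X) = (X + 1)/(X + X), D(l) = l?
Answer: I*√1649/2 ≈ 20.304*I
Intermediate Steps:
o(X) = (1 + X)/(2*X) (o(X) = (1 + X)/((2*X)) = (1 + X)*(1/(2*X)) = (1 + X)/(2*X))
d(S) = 7 + 7*S (d(S) = 7*S + 7 = 7 + 7*S)
Z(I, V) = -4 + 2*I + (1 + I)/(2*I) (Z(I, V) = -4 + ((I + I) + (1 + I)/(2*I)) = -4 + (2*I + (1 + I)/(2*I)) = -4 + 2*I + (1 + I)/(2*I))
√(Z(D(-2*(-1)), -181) + d(-60)) = √((-7/2 + 1/(2*((-2*(-1)))) + 2*(-2*(-1))) + (7 + 7*(-60))) = √((-7/2 + (½)/2 + 2*2) + (7 - 420)) = √((-7/2 + (½)*(½) + 4) - 413) = √((-7/2 + ¼ + 4) - 413) = √(¾ - 413) = √(-1649/4) = I*√1649/2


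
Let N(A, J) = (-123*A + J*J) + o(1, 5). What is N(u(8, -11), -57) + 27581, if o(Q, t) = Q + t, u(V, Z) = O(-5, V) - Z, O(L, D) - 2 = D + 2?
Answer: 28007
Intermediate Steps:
O(L, D) = 4 + D (O(L, D) = 2 + (D + 2) = 2 + (2 + D) = 4 + D)
u(V, Z) = 4 + V - Z (u(V, Z) = (4 + V) - Z = 4 + V - Z)
N(A, J) = 6 + J² - 123*A (N(A, J) = (-123*A + J*J) + (1 + 5) = (-123*A + J²) + 6 = (J² - 123*A) + 6 = 6 + J² - 123*A)
N(u(8, -11), -57) + 27581 = (6 + (-57)² - 123*(4 + 8 - 1*(-11))) + 27581 = (6 + 3249 - 123*(4 + 8 + 11)) + 27581 = (6 + 3249 - 123*23) + 27581 = (6 + 3249 - 2829) + 27581 = 426 + 27581 = 28007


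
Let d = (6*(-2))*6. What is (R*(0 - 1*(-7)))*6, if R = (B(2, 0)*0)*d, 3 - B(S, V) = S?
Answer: 0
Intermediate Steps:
B(S, V) = 3 - S
d = -72 (d = -12*6 = -72)
R = 0 (R = ((3 - 1*2)*0)*(-72) = ((3 - 2)*0)*(-72) = (1*0)*(-72) = 0*(-72) = 0)
(R*(0 - 1*(-7)))*6 = (0*(0 - 1*(-7)))*6 = (0*(0 + 7))*6 = (0*7)*6 = 0*6 = 0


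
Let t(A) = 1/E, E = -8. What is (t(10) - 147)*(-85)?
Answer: 100045/8 ≈ 12506.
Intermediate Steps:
t(A) = -⅛ (t(A) = 1/(-8) = -⅛)
(t(10) - 147)*(-85) = (-⅛ - 147)*(-85) = -1177/8*(-85) = 100045/8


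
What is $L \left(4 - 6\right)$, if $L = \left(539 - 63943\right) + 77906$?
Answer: $-29004$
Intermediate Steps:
$L = 14502$ ($L = -63404 + 77906 = 14502$)
$L \left(4 - 6\right) = 14502 \left(4 - 6\right) = 14502 \left(-2\right) = -29004$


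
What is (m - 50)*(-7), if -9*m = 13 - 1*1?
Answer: 1078/3 ≈ 359.33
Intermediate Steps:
m = -4/3 (m = -(13 - 1*1)/9 = -(13 - 1)/9 = -⅑*12 = -4/3 ≈ -1.3333)
(m - 50)*(-7) = (-4/3 - 50)*(-7) = -154/3*(-7) = 1078/3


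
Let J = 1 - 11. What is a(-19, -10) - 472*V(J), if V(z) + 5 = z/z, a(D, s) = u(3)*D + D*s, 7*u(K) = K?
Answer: 14489/7 ≈ 2069.9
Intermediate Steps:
u(K) = K/7
a(D, s) = 3*D/7 + D*s (a(D, s) = ((⅐)*3)*D + D*s = 3*D/7 + D*s)
J = -10
V(z) = -4 (V(z) = -5 + z/z = -5 + 1 = -4)
a(-19, -10) - 472*V(J) = (⅐)*(-19)*(3 + 7*(-10)) - 472*(-4) = (⅐)*(-19)*(3 - 70) + 1888 = (⅐)*(-19)*(-67) + 1888 = 1273/7 + 1888 = 14489/7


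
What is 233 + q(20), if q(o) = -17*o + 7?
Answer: -100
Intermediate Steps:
q(o) = 7 - 17*o
233 + q(20) = 233 + (7 - 17*20) = 233 + (7 - 340) = 233 - 333 = -100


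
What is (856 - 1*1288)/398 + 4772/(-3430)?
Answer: -845254/341285 ≈ -2.4767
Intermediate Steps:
(856 - 1*1288)/398 + 4772/(-3430) = (856 - 1288)*(1/398) + 4772*(-1/3430) = -432*1/398 - 2386/1715 = -216/199 - 2386/1715 = -845254/341285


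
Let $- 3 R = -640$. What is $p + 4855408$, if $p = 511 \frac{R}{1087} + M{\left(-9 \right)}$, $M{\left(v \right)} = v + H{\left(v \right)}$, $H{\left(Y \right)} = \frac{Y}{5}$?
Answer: $\frac{79168886546}{16305} \approx 4.8555 \cdot 10^{6}$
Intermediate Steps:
$R = \frac{640}{3}$ ($R = \left(- \frac{1}{3}\right) \left(-640\right) = \frac{640}{3} \approx 213.33$)
$H{\left(Y \right)} = \frac{Y}{5}$ ($H{\left(Y \right)} = Y \frac{1}{5} = \frac{Y}{5}$)
$M{\left(v \right)} = \frac{6 v}{5}$ ($M{\left(v \right)} = v + \frac{v}{5} = \frac{6 v}{5}$)
$p = \frac{1459106}{16305}$ ($p = 511 \frac{640}{3 \cdot 1087} + \frac{6}{5} \left(-9\right) = 511 \cdot \frac{640}{3} \cdot \frac{1}{1087} - \frac{54}{5} = 511 \cdot \frac{640}{3261} - \frac{54}{5} = \frac{327040}{3261} - \frac{54}{5} = \frac{1459106}{16305} \approx 89.488$)
$p + 4855408 = \frac{1459106}{16305} + 4855408 = \frac{79168886546}{16305}$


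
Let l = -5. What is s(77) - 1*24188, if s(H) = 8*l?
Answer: -24228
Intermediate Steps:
s(H) = -40 (s(H) = 8*(-5) = -40)
s(77) - 1*24188 = -40 - 1*24188 = -40 - 24188 = -24228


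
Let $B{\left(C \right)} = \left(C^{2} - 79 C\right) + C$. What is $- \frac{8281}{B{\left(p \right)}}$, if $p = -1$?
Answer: $- \frac{8281}{79} \approx -104.82$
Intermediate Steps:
$B{\left(C \right)} = C^{2} - 78 C$
$- \frac{8281}{B{\left(p \right)}} = - \frac{8281}{\left(-1\right) \left(-78 - 1\right)} = - \frac{8281}{\left(-1\right) \left(-79\right)} = - \frac{8281}{79}$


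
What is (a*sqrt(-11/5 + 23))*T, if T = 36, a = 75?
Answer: 1080*sqrt(130) ≈ 12314.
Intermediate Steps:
(a*sqrt(-11/5 + 23))*T = (75*sqrt(-11/5 + 23))*36 = (75*sqrt(104/5))*36 = (75*(2*sqrt(130)/5))*36 = (30*sqrt(130))*36 = 1080*sqrt(130)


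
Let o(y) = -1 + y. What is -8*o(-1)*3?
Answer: 48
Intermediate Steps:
-8*o(-1)*3 = -8*(-1 - 1)*3 = -8*(-2)*3 = 16*3 = 48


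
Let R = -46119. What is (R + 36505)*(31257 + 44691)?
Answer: -730164072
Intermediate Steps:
(R + 36505)*(31257 + 44691) = (-46119 + 36505)*(31257 + 44691) = -9614*75948 = -730164072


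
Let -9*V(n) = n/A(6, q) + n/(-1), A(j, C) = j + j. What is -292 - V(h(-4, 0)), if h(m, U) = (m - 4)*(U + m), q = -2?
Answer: -7972/27 ≈ -295.26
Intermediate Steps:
A(j, C) = 2*j
h(m, U) = (-4 + m)*(U + m)
V(n) = 11*n/108 (V(n) = -(n/((2*6)) + n/(-1))/9 = -(n/12 + n*(-1))/9 = -(n*(1/12) - n)/9 = -(n/12 - n)/9 = -(-11)*n/108 = 11*n/108)
-292 - V(h(-4, 0)) = -292 - 11*((-4)² - 4*0 - 4*(-4) + 0*(-4))/108 = -292 - 11*(16 + 0 + 16 + 0)/108 = -292 - 11*32/108 = -292 - 1*88/27 = -292 - 88/27 = -7972/27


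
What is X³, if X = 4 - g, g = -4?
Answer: 512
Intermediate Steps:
X = 8 (X = 4 - 1*(-4) = 4 + 4 = 8)
X³ = 8³ = 512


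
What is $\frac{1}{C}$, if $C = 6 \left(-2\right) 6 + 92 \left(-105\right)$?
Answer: $- \frac{1}{9732} \approx -0.00010275$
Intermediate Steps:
$C = -9732$ ($C = \left(-12\right) 6 - 9660 = -72 - 9660 = -9732$)
$\frac{1}{C} = \frac{1}{-9732} = - \frac{1}{9732}$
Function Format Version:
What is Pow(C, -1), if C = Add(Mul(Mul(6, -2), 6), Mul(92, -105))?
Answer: Rational(-1, 9732) ≈ -0.00010275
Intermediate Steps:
C = -9732 (C = Add(Mul(-12, 6), -9660) = Add(-72, -9660) = -9732)
Pow(C, -1) = Pow(-9732, -1) = Rational(-1, 9732)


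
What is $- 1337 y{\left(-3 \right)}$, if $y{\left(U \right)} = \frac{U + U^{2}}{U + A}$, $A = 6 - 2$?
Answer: $-8022$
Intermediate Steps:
$A = 4$ ($A = 6 - 2 = 4$)
$y{\left(U \right)} = \frac{U + U^{2}}{4 + U}$ ($y{\left(U \right)} = \frac{U + U^{2}}{U + 4} = \frac{U + U^{2}}{4 + U}$)
$- 1337 y{\left(-3 \right)} = - 1337 \left(- \frac{3 \left(1 - 3\right)}{4 - 3}\right) = - 1337 \left(\left(-3\right) 1^{-1} \left(-2\right)\right) = - 1337 \left(\left(-3\right) 1 \left(-2\right)\right) = \left(-1337\right) 6 = -8022$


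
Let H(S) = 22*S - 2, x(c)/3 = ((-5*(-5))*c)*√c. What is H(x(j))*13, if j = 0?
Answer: -26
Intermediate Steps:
x(c) = 75*c^(3/2) (x(c) = 3*(((-5*(-5))*c)*√c) = 3*((25*c)*√c) = 3*(25*c^(3/2)) = 75*c^(3/2))
H(S) = -2 + 22*S
H(x(j))*13 = (-2 + 22*(75*0^(3/2)))*13 = (-2 + 22*(75*0))*13 = (-2 + 22*0)*13 = (-2 + 0)*13 = -2*13 = -26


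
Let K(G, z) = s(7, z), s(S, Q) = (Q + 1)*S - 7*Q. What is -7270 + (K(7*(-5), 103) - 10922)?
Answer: -18185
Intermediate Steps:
s(S, Q) = -7*Q + S*(1 + Q) (s(S, Q) = (1 + Q)*S - 7*Q = S*(1 + Q) - 7*Q = -7*Q + S*(1 + Q))
K(G, z) = 7 (K(G, z) = 7 - 7*z + z*7 = 7 - 7*z + 7*z = 7)
-7270 + (K(7*(-5), 103) - 10922) = -7270 + (7 - 10922) = -7270 - 10915 = -18185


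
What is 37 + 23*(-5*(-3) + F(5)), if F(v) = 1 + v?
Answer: 520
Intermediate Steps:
37 + 23*(-5*(-3) + F(5)) = 37 + 23*(-5*(-3) + (1 + 5)) = 37 + 23*(15 + 6) = 37 + 23*21 = 37 + 483 = 520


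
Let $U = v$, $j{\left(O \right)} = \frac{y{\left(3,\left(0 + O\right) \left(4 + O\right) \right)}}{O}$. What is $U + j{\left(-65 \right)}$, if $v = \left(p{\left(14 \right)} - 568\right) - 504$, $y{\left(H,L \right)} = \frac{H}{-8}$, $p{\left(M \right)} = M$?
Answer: $- \frac{550157}{520} \approx -1058.0$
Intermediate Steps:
$y{\left(H,L \right)} = - \frac{H}{8}$ ($y{\left(H,L \right)} = H \left(- \frac{1}{8}\right) = - \frac{H}{8}$)
$j{\left(O \right)} = - \frac{3}{8 O}$ ($j{\left(O \right)} = \frac{\left(- \frac{1}{8}\right) 3}{O} = - \frac{3}{8 O}$)
$v = -1058$ ($v = \left(14 - 568\right) - 504 = -554 - 504 = -1058$)
$U = -1058$
$U + j{\left(-65 \right)} = -1058 - \frac{3}{8 \left(-65\right)} = -1058 - - \frac{3}{520} = -1058 + \frac{3}{520} = - \frac{550157}{520}$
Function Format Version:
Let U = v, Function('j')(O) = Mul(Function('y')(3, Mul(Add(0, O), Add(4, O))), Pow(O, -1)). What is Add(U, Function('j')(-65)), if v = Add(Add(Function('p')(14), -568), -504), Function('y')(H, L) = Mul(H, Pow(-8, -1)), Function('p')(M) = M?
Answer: Rational(-550157, 520) ≈ -1058.0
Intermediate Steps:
Function('y')(H, L) = Mul(Rational(-1, 8), H) (Function('y')(H, L) = Mul(H, Rational(-1, 8)) = Mul(Rational(-1, 8), H))
Function('j')(O) = Mul(Rational(-3, 8), Pow(O, -1)) (Function('j')(O) = Mul(Mul(Rational(-1, 8), 3), Pow(O, -1)) = Mul(Rational(-3, 8), Pow(O, -1)))
v = -1058 (v = Add(Add(14, -568), -504) = Add(-554, -504) = -1058)
U = -1058
Add(U, Function('j')(-65)) = Add(-1058, Mul(Rational(-3, 8), Pow(-65, -1))) = Add(-1058, Mul(Rational(-3, 8), Rational(-1, 65))) = Add(-1058, Rational(3, 520)) = Rational(-550157, 520)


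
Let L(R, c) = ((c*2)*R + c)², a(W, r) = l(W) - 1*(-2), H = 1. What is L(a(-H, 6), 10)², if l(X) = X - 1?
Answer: 10000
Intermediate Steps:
l(X) = -1 + X
a(W, r) = 1 + W (a(W, r) = (-1 + W) - 1*(-2) = (-1 + W) + 2 = 1 + W)
L(R, c) = (c + 2*R*c)² (L(R, c) = ((2*c)*R + c)² = (2*R*c + c)² = (c + 2*R*c)²)
L(a(-H, 6), 10)² = (10²*(1 + 2*(1 - 1*1))²)² = (100*(1 + 2*(1 - 1))²)² = (100*(1 + 2*0)²)² = (100*(1 + 0)²)² = (100*1²)² = (100*1)² = 100² = 10000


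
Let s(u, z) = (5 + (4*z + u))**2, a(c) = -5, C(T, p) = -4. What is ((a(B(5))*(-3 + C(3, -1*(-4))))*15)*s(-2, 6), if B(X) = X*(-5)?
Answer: 382725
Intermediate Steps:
B(X) = -5*X
s(u, z) = (5 + u + 4*z)**2 (s(u, z) = (5 + (u + 4*z))**2 = (5 + u + 4*z)**2)
((a(B(5))*(-3 + C(3, -1*(-4))))*15)*s(-2, 6) = (-5*(-3 - 4)*15)*(5 - 2 + 4*6)**2 = (-5*(-7)*15)*(5 - 2 + 24)**2 = (35*15)*27**2 = 525*729 = 382725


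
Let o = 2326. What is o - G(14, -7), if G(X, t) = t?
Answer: 2333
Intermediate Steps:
o - G(14, -7) = 2326 - 1*(-7) = 2326 + 7 = 2333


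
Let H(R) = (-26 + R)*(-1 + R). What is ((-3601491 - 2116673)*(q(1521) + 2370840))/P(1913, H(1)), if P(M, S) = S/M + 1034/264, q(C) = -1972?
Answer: -162546908620224/47 ≈ -3.4584e+12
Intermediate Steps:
H(R) = (-1 + R)*(-26 + R)
P(M, S) = 47/12 + S/M (P(M, S) = S/M + 1034*(1/264) = S/M + 47/12 = 47/12 + S/M)
((-3601491 - 2116673)*(q(1521) + 2370840))/P(1913, H(1)) = ((-3601491 - 2116673)*(-1972 + 2370840))/(47/12 + (26 + 1**2 - 27*1)/1913) = (-5718164*2368868)/(47/12 + (26 + 1 - 27)*(1/1913)) = -13545575718352/(47/12 + 0*(1/1913)) = -13545575718352/(47/12 + 0) = -13545575718352/47/12 = -13545575718352*12/47 = -162546908620224/47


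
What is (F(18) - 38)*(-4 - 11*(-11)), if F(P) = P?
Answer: -2340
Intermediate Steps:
(F(18) - 38)*(-4 - 11*(-11)) = (18 - 38)*(-4 - 11*(-11)) = -20*(-4 + 121) = -20*117 = -2340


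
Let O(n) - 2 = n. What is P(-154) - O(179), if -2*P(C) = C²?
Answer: -12039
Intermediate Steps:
P(C) = -C²/2
O(n) = 2 + n
P(-154) - O(179) = -½*(-154)² - (2 + 179) = -½*23716 - 1*181 = -11858 - 181 = -12039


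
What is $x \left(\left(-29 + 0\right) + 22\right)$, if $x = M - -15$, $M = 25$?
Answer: $-280$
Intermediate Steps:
$x = 40$ ($x = 25 - -15 = 25 + 15 = 40$)
$x \left(\left(-29 + 0\right) + 22\right) = 40 \left(\left(-29 + 0\right) + 22\right) = 40 \left(-29 + 22\right) = 40 \left(-7\right) = -280$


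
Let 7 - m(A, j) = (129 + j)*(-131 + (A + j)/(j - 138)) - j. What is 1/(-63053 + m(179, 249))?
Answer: -37/545251 ≈ -6.7859e-5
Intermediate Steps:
m(A, j) = 7 + j - (-131 + (A + j)/(-138 + j))*(129 + j) (m(A, j) = 7 - ((129 + j)*(-131 + (A + j)/(j - 138)) - j) = 7 - ((129 + j)*(-131 + (A + j)/(-138 + j)) - j) = 7 - ((-131 + (A + j)/(-138 + j))*(129 + j) - j) = 7 - (-j + (-131 + (A + j)/(-138 + j))*(129 + j)) = 7 + (j - (-131 + (A + j)/(-138 + j))*(129 + j)) = 7 + j - (-131 + (A + j)/(-138 + j))*(129 + j))
1/(-63053 + m(179, 249)) = 1/(-63053 + (-2333028 - 1439*249 - 129*179 + 131*249**2 - 1*179*249)/(-138 + 249)) = 1/(-63053 + (-2333028 - 358311 - 23091 + 131*62001 - 44571)/111) = 1/(-63053 + (-2333028 - 358311 - 23091 + 8122131 - 44571)/111) = 1/(-63053 + (1/111)*5363130) = 1/(-63053 + 1787710/37) = 1/(-545251/37) = -37/545251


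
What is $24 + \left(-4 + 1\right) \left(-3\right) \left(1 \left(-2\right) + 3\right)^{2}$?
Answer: $33$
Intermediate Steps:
$24 + \left(-4 + 1\right) \left(-3\right) \left(1 \left(-2\right) + 3\right)^{2} = 24 + \left(-3\right) \left(-3\right) \left(-2 + 3\right)^{2} = 24 + 9 \cdot 1^{2} = 24 + 9 \cdot 1 = 24 + 9 = 33$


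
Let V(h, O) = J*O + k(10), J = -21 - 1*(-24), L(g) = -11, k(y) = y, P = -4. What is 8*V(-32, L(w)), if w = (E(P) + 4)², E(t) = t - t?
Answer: -184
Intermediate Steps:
E(t) = 0
w = 16 (w = (0 + 4)² = 4² = 16)
J = 3 (J = -21 + 24 = 3)
V(h, O) = 10 + 3*O (V(h, O) = 3*O + 10 = 10 + 3*O)
8*V(-32, L(w)) = 8*(10 + 3*(-11)) = 8*(10 - 33) = 8*(-23) = -184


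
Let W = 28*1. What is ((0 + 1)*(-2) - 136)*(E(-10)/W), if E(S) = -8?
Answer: 276/7 ≈ 39.429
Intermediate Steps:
W = 28
((0 + 1)*(-2) - 136)*(E(-10)/W) = ((0 + 1)*(-2) - 136)*(-8/28) = (1*(-2) - 136)*(-8*1/28) = (-2 - 136)*(-2/7) = -138*(-2/7) = 276/7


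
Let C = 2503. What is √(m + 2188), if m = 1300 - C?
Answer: √985 ≈ 31.385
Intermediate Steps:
m = -1203 (m = 1300 - 1*2503 = 1300 - 2503 = -1203)
√(m + 2188) = √(-1203 + 2188) = √985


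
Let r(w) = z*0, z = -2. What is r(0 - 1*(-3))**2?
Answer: 0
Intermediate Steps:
r(w) = 0 (r(w) = -2*0 = 0)
r(0 - 1*(-3))**2 = 0**2 = 0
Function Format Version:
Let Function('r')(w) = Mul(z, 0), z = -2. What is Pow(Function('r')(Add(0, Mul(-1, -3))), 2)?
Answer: 0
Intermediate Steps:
Function('r')(w) = 0 (Function('r')(w) = Mul(-2, 0) = 0)
Pow(Function('r')(Add(0, Mul(-1, -3))), 2) = Pow(0, 2) = 0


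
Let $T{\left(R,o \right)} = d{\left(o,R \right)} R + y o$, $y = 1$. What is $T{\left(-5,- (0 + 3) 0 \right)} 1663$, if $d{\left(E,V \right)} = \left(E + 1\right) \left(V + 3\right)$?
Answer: $16630$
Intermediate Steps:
$d{\left(E,V \right)} = \left(1 + E\right) \left(3 + V\right)$
$T{\left(R,o \right)} = o + R \left(3 + R + 3 o + R o\right)$ ($T{\left(R,o \right)} = \left(3 + R + 3 o + o R\right) R + 1 o = \left(3 + R + 3 o + R o\right) R + o = R \left(3 + R + 3 o + R o\right) + o = o + R \left(3 + R + 3 o + R o\right)$)
$T{\left(-5,- (0 + 3) 0 \right)} 1663 = \left(- (0 + 3) 0 - 5 \left(3 - 5 + 3 - (0 + 3) 0 - 5 - (0 + 3) 0\right)\right) 1663 = \left(\left(-1\right) 3 \cdot 0 - 5 \left(3 - 5 + 3 \left(-1\right) 3 \cdot 0 - 5 \left(-1\right) 3 \cdot 0\right)\right) 1663 = \left(\left(-3\right) 0 - 5 \left(3 - 5 + 3 \left(\left(-3\right) 0\right) - 5 \left(\left(-3\right) 0\right)\right)\right) 1663 = \left(0 - 5 \left(3 - 5 + 3 \cdot 0 - 0\right)\right) 1663 = \left(0 - 5 \left(3 - 5 + 0 + 0\right)\right) 1663 = \left(0 - -10\right) 1663 = \left(0 + 10\right) 1663 = 10 \cdot 1663 = 16630$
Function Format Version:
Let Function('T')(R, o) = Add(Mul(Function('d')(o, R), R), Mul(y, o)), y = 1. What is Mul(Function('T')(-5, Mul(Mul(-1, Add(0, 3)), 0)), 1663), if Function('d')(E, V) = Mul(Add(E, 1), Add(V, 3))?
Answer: 16630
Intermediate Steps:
Function('d')(E, V) = Mul(Add(1, E), Add(3, V))
Function('T')(R, o) = Add(o, Mul(R, Add(3, R, Mul(3, o), Mul(R, o)))) (Function('T')(R, o) = Add(Mul(Add(3, R, Mul(3, o), Mul(o, R)), R), Mul(1, o)) = Add(Mul(Add(3, R, Mul(3, o), Mul(R, o)), R), o) = Add(Mul(R, Add(3, R, Mul(3, o), Mul(R, o))), o) = Add(o, Mul(R, Add(3, R, Mul(3, o), Mul(R, o)))))
Mul(Function('T')(-5, Mul(Mul(-1, Add(0, 3)), 0)), 1663) = Mul(Add(Mul(Mul(-1, Add(0, 3)), 0), Mul(-5, Add(3, -5, Mul(3, Mul(Mul(-1, Add(0, 3)), 0)), Mul(-5, Mul(Mul(-1, Add(0, 3)), 0))))), 1663) = Mul(Add(Mul(Mul(-1, 3), 0), Mul(-5, Add(3, -5, Mul(3, Mul(Mul(-1, 3), 0)), Mul(-5, Mul(Mul(-1, 3), 0))))), 1663) = Mul(Add(Mul(-3, 0), Mul(-5, Add(3, -5, Mul(3, Mul(-3, 0)), Mul(-5, Mul(-3, 0))))), 1663) = Mul(Add(0, Mul(-5, Add(3, -5, Mul(3, 0), Mul(-5, 0)))), 1663) = Mul(Add(0, Mul(-5, Add(3, -5, 0, 0))), 1663) = Mul(Add(0, Mul(-5, -2)), 1663) = Mul(Add(0, 10), 1663) = Mul(10, 1663) = 16630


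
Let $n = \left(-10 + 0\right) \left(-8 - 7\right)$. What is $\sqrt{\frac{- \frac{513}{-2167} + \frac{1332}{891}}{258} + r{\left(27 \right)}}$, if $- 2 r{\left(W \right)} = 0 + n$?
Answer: $\frac{i \sqrt{210970697880822}}{1677258} \approx 8.6599 i$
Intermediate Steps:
$n = 150$ ($n = \left(-10\right) \left(-15\right) = 150$)
$r{\left(W \right)} = -75$ ($r{\left(W \right)} = - \frac{0 + 150}{2} = \left(- \frac{1}{2}\right) 150 = -75$)
$\sqrt{\frac{- \frac{513}{-2167} + \frac{1332}{891}}{258} + r{\left(27 \right)}} = \sqrt{\frac{- \frac{513}{-2167} + \frac{1332}{891}}{258} - 75} = \sqrt{\left(\left(-513\right) \left(- \frac{1}{2167}\right) + 1332 \cdot \frac{1}{891}\right) \frac{1}{258} - 75} = \sqrt{\left(\frac{513}{2167} + \frac{148}{99}\right) \frac{1}{258} - 75} = \sqrt{\frac{33773}{19503} \cdot \frac{1}{258} - 75} = \sqrt{\frac{33773}{5031774} - 75} = \sqrt{- \frac{377349277}{5031774}} = \frac{i \sqrt{210970697880822}}{1677258}$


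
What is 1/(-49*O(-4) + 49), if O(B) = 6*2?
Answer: -1/539 ≈ -0.0018553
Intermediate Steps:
O(B) = 12
1/(-49*O(-4) + 49) = 1/(-49*12 + 49) = 1/(-588 + 49) = 1/(-539) = -1/539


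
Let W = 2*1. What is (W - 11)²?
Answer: 81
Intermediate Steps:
W = 2
(W - 11)² = (2 - 11)² = (-9)² = 81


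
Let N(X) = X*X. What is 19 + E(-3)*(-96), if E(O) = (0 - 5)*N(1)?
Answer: 499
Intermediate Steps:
N(X) = X²
E(O) = -5 (E(O) = (0 - 5)*1² = -5*1 = -5)
19 + E(-3)*(-96) = 19 - 5*(-96) = 19 + 480 = 499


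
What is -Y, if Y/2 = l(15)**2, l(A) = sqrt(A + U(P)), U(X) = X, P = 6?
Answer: -42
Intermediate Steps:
l(A) = sqrt(6 + A) (l(A) = sqrt(A + 6) = sqrt(6 + A))
Y = 42 (Y = 2*(sqrt(6 + 15))**2 = 2*(sqrt(21))**2 = 2*21 = 42)
-Y = -1*42 = -42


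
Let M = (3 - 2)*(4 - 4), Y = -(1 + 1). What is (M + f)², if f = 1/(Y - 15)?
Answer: 1/289 ≈ 0.0034602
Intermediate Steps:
Y = -2 (Y = -1*2 = -2)
f = -1/17 (f = 1/(-2 - 15) = 1/(-17) = -1/17 ≈ -0.058824)
M = 0 (M = 1*0 = 0)
(M + f)² = (0 - 1/17)² = (-1/17)² = 1/289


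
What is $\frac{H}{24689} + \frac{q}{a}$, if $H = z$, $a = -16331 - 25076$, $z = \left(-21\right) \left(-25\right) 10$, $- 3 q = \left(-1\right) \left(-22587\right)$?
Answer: $\frac{57610033}{146042489} \approx 0.39447$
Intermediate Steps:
$q = -7529$ ($q = - \frac{\left(-1\right) \left(-22587\right)}{3} = \left(- \frac{1}{3}\right) 22587 = -7529$)
$z = 5250$ ($z = 525 \cdot 10 = 5250$)
$a = -41407$
$H = 5250$
$\frac{H}{24689} + \frac{q}{a} = \frac{5250}{24689} - \frac{7529}{-41407} = 5250 \cdot \frac{1}{24689} - - \frac{7529}{41407} = \frac{750}{3527} + \frac{7529}{41407} = \frac{57610033}{146042489}$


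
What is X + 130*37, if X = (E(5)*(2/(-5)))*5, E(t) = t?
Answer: 4800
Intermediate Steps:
X = -10 (X = (5*(2/(-5)))*5 = (5*(2*(-⅕)))*5 = (5*(-⅖))*5 = -2*5 = -10)
X + 130*37 = -10 + 130*37 = -10 + 4810 = 4800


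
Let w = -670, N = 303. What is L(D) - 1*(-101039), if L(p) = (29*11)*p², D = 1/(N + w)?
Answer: 13608842190/134689 ≈ 1.0104e+5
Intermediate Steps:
D = -1/367 (D = 1/(303 - 670) = 1/(-367) = -1/367 ≈ -0.0027248)
L(p) = 319*p²
L(D) - 1*(-101039) = 319*(-1/367)² - 1*(-101039) = 319*(1/134689) + 101039 = 319/134689 + 101039 = 13608842190/134689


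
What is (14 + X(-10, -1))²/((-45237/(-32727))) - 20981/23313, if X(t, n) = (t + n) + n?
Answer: 700913569/351536727 ≈ 1.9939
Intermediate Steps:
X(t, n) = t + 2*n (X(t, n) = (n + t) + n = t + 2*n)
(14 + X(-10, -1))²/((-45237/(-32727))) - 20981/23313 = (14 + (-10 + 2*(-1)))²/((-45237/(-32727))) - 20981/23313 = (14 + (-10 - 2))²/((-45237*(-1/32727))) - 20981*1/23313 = (14 - 12)²/(15079/10909) - 20981/23313 = 2²*(10909/15079) - 20981/23313 = 4*(10909/15079) - 20981/23313 = 43636/15079 - 20981/23313 = 700913569/351536727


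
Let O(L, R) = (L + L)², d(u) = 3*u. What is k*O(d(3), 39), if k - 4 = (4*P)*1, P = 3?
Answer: 5184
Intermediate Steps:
O(L, R) = 4*L² (O(L, R) = (2*L)² = 4*L²)
k = 16 (k = 4 + (4*3)*1 = 4 + 12*1 = 4 + 12 = 16)
k*O(d(3), 39) = 16*(4*(3*3)²) = 16*(4*9²) = 16*(4*81) = 16*324 = 5184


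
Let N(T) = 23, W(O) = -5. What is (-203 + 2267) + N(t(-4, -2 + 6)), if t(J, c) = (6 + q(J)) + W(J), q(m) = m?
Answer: 2087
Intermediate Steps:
t(J, c) = 1 + J (t(J, c) = (6 + J) - 5 = 1 + J)
(-203 + 2267) + N(t(-4, -2 + 6)) = (-203 + 2267) + 23 = 2064 + 23 = 2087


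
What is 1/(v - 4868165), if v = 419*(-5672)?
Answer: -1/7244733 ≈ -1.3803e-7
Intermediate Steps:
v = -2376568
1/(v - 4868165) = 1/(-2376568 - 4868165) = 1/(-7244733) = -1/7244733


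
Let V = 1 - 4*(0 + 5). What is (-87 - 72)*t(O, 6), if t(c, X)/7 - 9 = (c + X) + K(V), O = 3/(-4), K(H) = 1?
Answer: -67893/4 ≈ -16973.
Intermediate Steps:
V = -19 (V = 1 - 4*5 = 1 - 20 = -19)
O = -¾ (O = 3*(-¼) = -¾ ≈ -0.75000)
t(c, X) = 70 + 7*X + 7*c (t(c, X) = 63 + 7*((c + X) + 1) = 63 + 7*((X + c) + 1) = 63 + 7*(1 + X + c) = 63 + (7 + 7*X + 7*c) = 70 + 7*X + 7*c)
(-87 - 72)*t(O, 6) = (-87 - 72)*(70 + 7*6 + 7*(-¾)) = -159*(70 + 42 - 21/4) = -159*427/4 = -67893/4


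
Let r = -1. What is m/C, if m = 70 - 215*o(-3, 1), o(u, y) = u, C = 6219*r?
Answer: -715/6219 ≈ -0.11497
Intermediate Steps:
C = -6219 (C = 6219*(-1) = -6219)
m = 715 (m = 70 - 215*(-3) = 70 + 645 = 715)
m/C = 715/(-6219) = 715*(-1/6219) = -715/6219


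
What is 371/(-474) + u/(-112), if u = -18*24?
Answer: 10201/3318 ≈ 3.0744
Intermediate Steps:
u = -432
371/(-474) + u/(-112) = 371/(-474) - 432/(-112) = 371*(-1/474) - 432*(-1/112) = -371/474 + 27/7 = 10201/3318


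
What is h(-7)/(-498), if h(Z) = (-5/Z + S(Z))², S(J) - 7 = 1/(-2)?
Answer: -10201/97608 ≈ -0.10451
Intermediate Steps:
S(J) = 13/2 (S(J) = 7 + 1/(-2) = 7 + 1*(-½) = 7 - ½ = 13/2)
h(Z) = (13/2 - 5/Z)² (h(Z) = (-5/Z + 13/2)² = (13/2 - 5/Z)²)
h(-7)/(-498) = ((¼)*(-10 + 13*(-7))²/(-7)²)/(-498) = ((¼)*(1/49)*(-10 - 91)²)*(-1/498) = ((¼)*(1/49)*(-101)²)*(-1/498) = ((¼)*(1/49)*10201)*(-1/498) = (10201/196)*(-1/498) = -10201/97608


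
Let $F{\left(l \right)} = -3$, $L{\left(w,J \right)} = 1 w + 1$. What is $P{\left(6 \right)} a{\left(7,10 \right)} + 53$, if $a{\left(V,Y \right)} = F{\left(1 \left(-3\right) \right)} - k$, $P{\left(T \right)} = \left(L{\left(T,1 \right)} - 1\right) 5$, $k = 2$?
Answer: $-97$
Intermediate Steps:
$L{\left(w,J \right)} = 1 + w$ ($L{\left(w,J \right)} = w + 1 = 1 + w$)
$P{\left(T \right)} = 5 T$ ($P{\left(T \right)} = \left(\left(1 + T\right) - 1\right) 5 = T 5 = 5 T$)
$a{\left(V,Y \right)} = -5$ ($a{\left(V,Y \right)} = -3 - 2 = -5$)
$P{\left(6 \right)} a{\left(7,10 \right)} + 53 = 5 \cdot 6 \left(-5\right) + 53 = 30 \left(-5\right) + 53 = -150 + 53 = -97$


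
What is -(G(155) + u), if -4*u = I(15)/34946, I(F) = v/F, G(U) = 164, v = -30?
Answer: -11462289/69892 ≈ -164.00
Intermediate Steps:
I(F) = -30/F
u = 1/69892 (u = -(-30/15)/(4*34946) = -(-30*1/15)/(4*34946) = -(-1)/(2*34946) = -¼*(-1/17473) = 1/69892 ≈ 1.4308e-5)
-(G(155) + u) = -(164 + 1/69892) = -1*11462289/69892 = -11462289/69892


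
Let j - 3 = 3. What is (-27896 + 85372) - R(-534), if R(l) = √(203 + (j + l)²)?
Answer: 57476 - √278987 ≈ 56948.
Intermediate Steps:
j = 6 (j = 3 + 3 = 6)
R(l) = √(203 + (6 + l)²)
(-27896 + 85372) - R(-534) = (-27896 + 85372) - √(203 + (6 - 534)²) = 57476 - √(203 + (-528)²) = 57476 - √(203 + 278784) = 57476 - √278987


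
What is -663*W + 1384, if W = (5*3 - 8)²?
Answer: -31103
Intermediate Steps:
W = 49 (W = (15 - 8)² = 7² = 49)
-663*W + 1384 = -663*49 + 1384 = -32487 + 1384 = -31103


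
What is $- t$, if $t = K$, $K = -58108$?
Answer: $58108$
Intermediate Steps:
$t = -58108$
$- t = \left(-1\right) \left(-58108\right) = 58108$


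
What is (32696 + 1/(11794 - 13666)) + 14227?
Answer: 87839855/1872 ≈ 46923.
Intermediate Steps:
(32696 + 1/(11794 - 13666)) + 14227 = (32696 + 1/(-1872)) + 14227 = (32696 - 1/1872) + 14227 = 61206911/1872 + 14227 = 87839855/1872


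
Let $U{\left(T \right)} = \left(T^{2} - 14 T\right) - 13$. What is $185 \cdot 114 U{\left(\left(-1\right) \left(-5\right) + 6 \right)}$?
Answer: $-970140$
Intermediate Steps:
$U{\left(T \right)} = -13 + T^{2} - 14 T$
$185 \cdot 114 U{\left(\left(-1\right) \left(-5\right) + 6 \right)} = 185 \cdot 114 \left(-13 + \left(\left(-1\right) \left(-5\right) + 6\right)^{2} - 14 \left(\left(-1\right) \left(-5\right) + 6\right)\right) = 21090 \left(-13 + \left(5 + 6\right)^{2} - 14 \left(5 + 6\right)\right) = 21090 \left(-13 + 11^{2} - 154\right) = 21090 \left(-13 + 121 - 154\right) = 21090 \left(-46\right) = -970140$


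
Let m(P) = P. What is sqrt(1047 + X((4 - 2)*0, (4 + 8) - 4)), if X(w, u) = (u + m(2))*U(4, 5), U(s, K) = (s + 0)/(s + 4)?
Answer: 2*sqrt(263) ≈ 32.435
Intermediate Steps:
U(s, K) = s/(4 + s)
X(w, u) = 1 + u/2 (X(w, u) = (u + 2)*(4/(4 + 4)) = (2 + u)*(4/8) = (2 + u)*(4*(1/8)) = (2 + u)*(1/2) = 1 + u/2)
sqrt(1047 + X((4 - 2)*0, (4 + 8) - 4)) = sqrt(1047 + (1 + ((4 + 8) - 4)/2)) = sqrt(1047 + (1 + (12 - 4)/2)) = sqrt(1047 + (1 + (1/2)*8)) = sqrt(1047 + (1 + 4)) = sqrt(1047 + 5) = sqrt(1052) = 2*sqrt(263)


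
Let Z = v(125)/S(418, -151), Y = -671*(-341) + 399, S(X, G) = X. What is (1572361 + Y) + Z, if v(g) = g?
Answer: 753056803/418 ≈ 1.8016e+6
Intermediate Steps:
Y = 229210 (Y = 228811 + 399 = 229210)
Z = 125/418 ≈ 0.29904
(1572361 + Y) + Z = (1572361 + 229210) + 125/418 = 1801571 + 125/418 = 753056803/418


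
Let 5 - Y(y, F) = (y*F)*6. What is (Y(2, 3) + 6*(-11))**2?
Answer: 9409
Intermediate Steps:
Y(y, F) = 5 - 6*F*y (Y(y, F) = 5 - y*F*6 = 5 - F*y*6 = 5 - 6*F*y)
(Y(2, 3) + 6*(-11))**2 = ((5 - 6*3*2) + 6*(-11))**2 = ((5 - 36) - 66)**2 = (-31 - 66)**2 = (-97)**2 = 9409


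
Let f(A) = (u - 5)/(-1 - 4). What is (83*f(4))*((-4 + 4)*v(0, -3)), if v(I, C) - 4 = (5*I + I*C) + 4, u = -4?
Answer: 0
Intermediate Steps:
f(A) = 9/5 (f(A) = (-4 - 5)/(-1 - 4) = -9/(-5) = -9*(-1/5) = 9/5)
v(I, C) = 8 + 5*I + C*I (v(I, C) = 4 + ((5*I + I*C) + 4) = 4 + ((5*I + C*I) + 4) = 4 + (4 + 5*I + C*I) = 8 + 5*I + C*I)
(83*f(4))*((-4 + 4)*v(0, -3)) = (83*(9/5))*((-4 + 4)*(8 + 5*0 - 3*0)) = 747*(0*(8 + 0 + 0))/5 = 747*(0*8)/5 = (747/5)*0 = 0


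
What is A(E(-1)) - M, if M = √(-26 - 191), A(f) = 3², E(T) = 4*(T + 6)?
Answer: 9 - I*√217 ≈ 9.0 - 14.731*I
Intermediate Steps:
E(T) = 24 + 4*T (E(T) = 4*(6 + T) = 24 + 4*T)
A(f) = 9
M = I*√217 (M = √(-217) = I*√217 ≈ 14.731*I)
A(E(-1)) - M = 9 - I*√217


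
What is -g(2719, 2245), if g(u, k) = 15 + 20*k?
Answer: -44915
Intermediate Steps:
-g(2719, 2245) = -(15 + 20*2245) = -(15 + 44900) = -1*44915 = -44915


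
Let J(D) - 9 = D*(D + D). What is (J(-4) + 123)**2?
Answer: 26896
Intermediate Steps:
J(D) = 9 + 2*D**2 (J(D) = 9 + D*(D + D) = 9 + D*(2*D) = 9 + 2*D**2)
(J(-4) + 123)**2 = ((9 + 2*(-4)**2) + 123)**2 = ((9 + 2*16) + 123)**2 = ((9 + 32) + 123)**2 = (41 + 123)**2 = 164**2 = 26896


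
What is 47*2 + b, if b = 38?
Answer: 132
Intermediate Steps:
47*2 + b = 47*2 + 38 = 94 + 38 = 132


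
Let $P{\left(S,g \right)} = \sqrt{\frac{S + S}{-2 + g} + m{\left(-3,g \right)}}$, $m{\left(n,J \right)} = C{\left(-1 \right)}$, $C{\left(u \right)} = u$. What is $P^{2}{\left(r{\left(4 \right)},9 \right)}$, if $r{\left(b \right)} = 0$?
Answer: $-1$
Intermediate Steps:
$m{\left(n,J \right)} = -1$
$P{\left(S,g \right)} = \sqrt{-1 + \frac{2 S}{-2 + g}}$ ($P{\left(S,g \right)} = \sqrt{\frac{S + S}{-2 + g} - 1} = \sqrt{\frac{2 S}{-2 + g} - 1} = \sqrt{-1 + \frac{2 S}{-2 + g}}$)
$P^{2}{\left(r{\left(4 \right)},9 \right)} = \left(\sqrt{\frac{2 - 9 + 2 \cdot 0}{-2 + 9}}\right)^{2} = \left(\sqrt{\frac{2 - 9 + 0}{7}}\right)^{2} = \left(\sqrt{\frac{1}{7} \left(-7\right)}\right)^{2} = \left(\sqrt{-1}\right)^{2} = i^{2} = -1$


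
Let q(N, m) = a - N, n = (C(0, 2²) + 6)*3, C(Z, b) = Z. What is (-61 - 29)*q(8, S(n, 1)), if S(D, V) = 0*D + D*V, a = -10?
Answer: 1620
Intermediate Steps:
n = 18 (n = (0 + 6)*3 = 6*3 = 18)
S(D, V) = D*V (S(D, V) = 0 + D*V = D*V)
q(N, m) = -10 - N
(-61 - 29)*q(8, S(n, 1)) = (-61 - 29)*(-10 - 1*8) = -90*(-10 - 8) = -90*(-18) = 1620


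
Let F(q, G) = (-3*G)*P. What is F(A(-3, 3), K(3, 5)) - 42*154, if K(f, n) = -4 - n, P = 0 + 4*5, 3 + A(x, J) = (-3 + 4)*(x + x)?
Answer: -5928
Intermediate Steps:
A(x, J) = -3 + 2*x (A(x, J) = -3 + (-3 + 4)*(x + x) = -3 + 1*(2*x) = -3 + 2*x)
P = 20 (P = 0 + 20 = 20)
F(q, G) = -60*G (F(q, G) = -3*G*20 = -60*G)
F(A(-3, 3), K(3, 5)) - 42*154 = -60*(-4 - 1*5) - 42*154 = -60*(-4 - 5) - 6468 = -60*(-9) - 6468 = 540 - 6468 = -5928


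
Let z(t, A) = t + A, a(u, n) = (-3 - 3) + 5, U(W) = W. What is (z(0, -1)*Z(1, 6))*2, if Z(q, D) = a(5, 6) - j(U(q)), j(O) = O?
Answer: 4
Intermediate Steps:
a(u, n) = -1 (a(u, n) = -6 + 5 = -1)
z(t, A) = A + t
Z(q, D) = -1 - q
(z(0, -1)*Z(1, 6))*2 = ((-1 + 0)*(-1 - 1*1))*2 = -(-1 - 1)*2 = -1*(-2)*2 = 2*2 = 4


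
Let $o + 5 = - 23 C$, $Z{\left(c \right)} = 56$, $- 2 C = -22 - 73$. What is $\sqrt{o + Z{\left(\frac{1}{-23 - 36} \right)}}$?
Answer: $\frac{i \sqrt{4166}}{2} \approx 32.272 i$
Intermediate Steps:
$C = \frac{95}{2}$ ($C = - \frac{-22 - 73}{2} = \left(- \frac{1}{2}\right) \left(-95\right) = \frac{95}{2} \approx 47.5$)
$o = - \frac{2195}{2}$ ($o = -5 - \frac{2185}{2} = - \frac{2195}{2} \approx -1097.5$)
$\sqrt{o + Z{\left(\frac{1}{-23 - 36} \right)}} = \sqrt{- \frac{2195}{2} + 56} = \sqrt{- \frac{2083}{2}} = \frac{i \sqrt{4166}}{2}$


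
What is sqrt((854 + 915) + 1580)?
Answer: sqrt(3349) ≈ 57.871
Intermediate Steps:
sqrt((854 + 915) + 1580) = sqrt(1769 + 1580) = sqrt(3349)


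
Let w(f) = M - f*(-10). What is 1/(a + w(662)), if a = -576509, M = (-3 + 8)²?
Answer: -1/569864 ≈ -1.7548e-6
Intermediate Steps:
M = 25 (M = 5² = 25)
w(f) = 25 + 10*f (w(f) = 25 - f*(-10) = 25 - (-10)*f = 25 + 10*f)
1/(a + w(662)) = 1/(-576509 + (25 + 10*662)) = 1/(-576509 + (25 + 6620)) = 1/(-576509 + 6645) = 1/(-569864) = -1/569864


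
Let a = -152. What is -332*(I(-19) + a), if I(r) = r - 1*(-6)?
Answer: 54780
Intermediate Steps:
I(r) = 6 + r (I(r) = r + 6 = 6 + r)
-332*(I(-19) + a) = -332*((6 - 19) - 152) = -332*(-13 - 152) = -332*(-165) = 54780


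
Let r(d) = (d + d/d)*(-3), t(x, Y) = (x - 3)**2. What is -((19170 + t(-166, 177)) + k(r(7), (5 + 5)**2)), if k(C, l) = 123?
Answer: -47854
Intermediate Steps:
t(x, Y) = (-3 + x)**2
r(d) = -3 - 3*d (r(d) = (d + 1)*(-3) = (1 + d)*(-3) = -3 - 3*d)
-((19170 + t(-166, 177)) + k(r(7), (5 + 5)**2)) = -((19170 + (-3 - 166)**2) + 123) = -((19170 + (-169)**2) + 123) = -((19170 + 28561) + 123) = -(47731 + 123) = -1*47854 = -47854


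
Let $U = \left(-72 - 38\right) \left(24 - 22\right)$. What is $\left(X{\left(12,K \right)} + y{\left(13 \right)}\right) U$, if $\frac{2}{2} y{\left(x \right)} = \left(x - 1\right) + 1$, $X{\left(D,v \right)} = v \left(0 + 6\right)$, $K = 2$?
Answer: $-5500$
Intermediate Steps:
$X{\left(D,v \right)} = 6 v$ ($X{\left(D,v \right)} = v 6 = 6 v$)
$U = -220$ ($U = \left(-110\right) 2 = -220$)
$y{\left(x \right)} = x$ ($y{\left(x \right)} = \left(x - 1\right) + 1 = \left(-1 + x\right) + 1 = x$)
$\left(X{\left(12,K \right)} + y{\left(13 \right)}\right) U = \left(6 \cdot 2 + 13\right) \left(-220\right) = \left(12 + 13\right) \left(-220\right) = 25 \left(-220\right) = -5500$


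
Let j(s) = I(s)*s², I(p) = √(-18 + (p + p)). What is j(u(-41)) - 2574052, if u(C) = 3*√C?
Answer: -2574052 - 369*√(-18 + 6*I*√41) ≈ -2.5753e+6 - 2028.3*I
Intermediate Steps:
I(p) = √(-18 + 2*p)
j(s) = s²*√(-18 + 2*s) (j(s) = √(-18 + 2*s)*s² = s²*√(-18 + 2*s))
j(u(-41)) - 2574052 = (3*√(-41))²*√(-18 + 2*(3*√(-41))) - 2574052 = (3*(I*√41))²*√(-18 + 2*(3*(I*√41))) - 2574052 = (3*I*√41)²*√(-18 + 2*(3*I*√41)) - 2574052 = -369*√(-18 + 6*I*√41) - 2574052 = -2574052 - 369*√(-18 + 6*I*√41)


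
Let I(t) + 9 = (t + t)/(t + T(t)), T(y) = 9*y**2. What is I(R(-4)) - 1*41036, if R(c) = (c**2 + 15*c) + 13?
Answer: -5705256/139 ≈ -41045.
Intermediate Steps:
R(c) = 13 + c**2 + 15*c
I(t) = -9 + 2*t/(t + 9*t**2) (I(t) = -9 + (t + t)/(t + 9*t**2) = -9 + (2*t)/(t + 9*t**2) = -9 + 2*t/(t + 9*t**2))
I(R(-4)) - 1*41036 = (-7 - 81*(13 + (-4)**2 + 15*(-4)))/(1 + 9*(13 + (-4)**2 + 15*(-4))) - 1*41036 = (-7 - 81*(13 + 16 - 60))/(1 + 9*(13 + 16 - 60)) - 41036 = (-7 - 81*(-31))/(1 + 9*(-31)) - 41036 = (-7 + 2511)/(1 - 279) - 41036 = 2504/(-278) - 41036 = -1/278*2504 - 41036 = -1252/139 - 41036 = -5705256/139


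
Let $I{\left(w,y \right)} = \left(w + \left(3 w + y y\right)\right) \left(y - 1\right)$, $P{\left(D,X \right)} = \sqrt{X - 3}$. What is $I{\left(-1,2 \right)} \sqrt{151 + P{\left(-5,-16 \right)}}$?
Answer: $0$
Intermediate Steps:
$P{\left(D,X \right)} = \sqrt{-3 + X}$
$I{\left(w,y \right)} = \left(-1 + y\right) \left(y^{2} + 4 w\right)$ ($I{\left(w,y \right)} = \left(w + \left(3 w + y^{2}\right)\right) \left(-1 + y\right) = \left(w + \left(y^{2} + 3 w\right)\right) \left(-1 + y\right) = \left(y^{2} + 4 w\right) \left(-1 + y\right) = \left(-1 + y\right) \left(y^{2} + 4 w\right)$)
$I{\left(-1,2 \right)} \sqrt{151 + P{\left(-5,-16 \right)}} = \left(2^{3} - 2^{2} - -4 + 4 \left(-1\right) 2\right) \sqrt{151 + \sqrt{-3 - 16}} = \left(8 - 4 + 4 - 8\right) \sqrt{151 + \sqrt{-19}} = \left(8 - 4 + 4 - 8\right) \sqrt{151 + i \sqrt{19}} = 0 \sqrt{151 + i \sqrt{19}} = 0$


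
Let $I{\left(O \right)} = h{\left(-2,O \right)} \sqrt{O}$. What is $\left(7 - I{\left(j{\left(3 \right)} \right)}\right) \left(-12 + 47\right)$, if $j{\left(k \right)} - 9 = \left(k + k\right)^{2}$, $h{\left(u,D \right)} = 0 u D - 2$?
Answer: $245 + 210 \sqrt{5} \approx 714.57$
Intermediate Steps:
$h{\left(u,D \right)} = -2$ ($h{\left(u,D \right)} = 0 D - 2 = 0 - 2 = -2$)
$j{\left(k \right)} = 9 + 4 k^{2}$ ($j{\left(k \right)} = 9 + \left(k + k\right)^{2} = 9 + \left(2 k\right)^{2} = 9 + 4 k^{2}$)
$I{\left(O \right)} = - 2 \sqrt{O}$
$\left(7 - I{\left(j{\left(3 \right)} \right)}\right) \left(-12 + 47\right) = \left(7 - - 2 \sqrt{9 + 4 \cdot 3^{2}}\right) \left(-12 + 47\right) = \left(7 - - 2 \sqrt{9 + 4 \cdot 9}\right) 35 = \left(7 - - 2 \sqrt{9 + 36}\right) 35 = \left(7 - - 2 \sqrt{45}\right) 35 = \left(7 - - 2 \cdot 3 \sqrt{5}\right) 35 = \left(7 - - 6 \sqrt{5}\right) 35 = \left(7 + 6 \sqrt{5}\right) 35 = 245 + 210 \sqrt{5}$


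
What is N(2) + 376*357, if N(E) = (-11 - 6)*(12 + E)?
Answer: 133994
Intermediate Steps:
N(E) = -204 - 17*E (N(E) = -17*(12 + E) = -204 - 17*E)
N(2) + 376*357 = (-204 - 17*2) + 376*357 = (-204 - 34) + 134232 = -238 + 134232 = 133994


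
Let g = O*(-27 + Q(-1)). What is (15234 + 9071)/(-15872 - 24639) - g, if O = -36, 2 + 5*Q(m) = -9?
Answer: -213047341/202555 ≈ -1051.8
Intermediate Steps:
Q(m) = -11/5 (Q(m) = -⅖ + (⅕)*(-9) = -⅖ - 9/5 = -11/5)
g = 5256/5 (g = -36*(-27 - 11/5) = -36*(-146/5) = 5256/5 ≈ 1051.2)
(15234 + 9071)/(-15872 - 24639) - g = (15234 + 9071)/(-15872 - 24639) - 1*5256/5 = 24305/(-40511) - 5256/5 = 24305*(-1/40511) - 5256/5 = -24305/40511 - 5256/5 = -213047341/202555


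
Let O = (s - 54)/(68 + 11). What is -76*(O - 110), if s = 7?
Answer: 664012/79 ≈ 8405.2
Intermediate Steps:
O = -47/79 (O = (7 - 54)/(68 + 11) = -47/79 ≈ -0.59494)
-76*(O - 110) = -76*(-47/79 - 110) = -76*(-8737/79) = 664012/79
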